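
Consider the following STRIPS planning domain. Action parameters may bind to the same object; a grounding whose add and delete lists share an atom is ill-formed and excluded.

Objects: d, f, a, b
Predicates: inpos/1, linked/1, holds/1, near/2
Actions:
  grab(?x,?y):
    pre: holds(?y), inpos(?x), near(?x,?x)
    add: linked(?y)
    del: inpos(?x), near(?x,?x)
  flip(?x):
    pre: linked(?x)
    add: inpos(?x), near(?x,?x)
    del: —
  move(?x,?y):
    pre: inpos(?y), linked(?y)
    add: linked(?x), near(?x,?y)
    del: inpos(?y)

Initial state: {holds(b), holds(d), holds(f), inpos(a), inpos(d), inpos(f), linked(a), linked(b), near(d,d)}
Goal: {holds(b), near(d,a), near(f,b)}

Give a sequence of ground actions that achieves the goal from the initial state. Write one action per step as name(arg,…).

1. flip(b)  →  {holds(b), holds(d), holds(f), inpos(a), inpos(b), inpos(d), inpos(f), linked(a), linked(b), near(b,b), near(d,d)}
2. move(d,a)  →  {holds(b), holds(d), holds(f), inpos(b), inpos(d), inpos(f), linked(a), linked(b), linked(d), near(b,b), near(d,a), near(d,d)}
3. move(f,b)  →  {holds(b), holds(d), holds(f), inpos(d), inpos(f), linked(a), linked(b), linked(d), linked(f), near(b,b), near(d,a), near(d,d), near(f,b)}

flip(b); move(d,a); move(f,b)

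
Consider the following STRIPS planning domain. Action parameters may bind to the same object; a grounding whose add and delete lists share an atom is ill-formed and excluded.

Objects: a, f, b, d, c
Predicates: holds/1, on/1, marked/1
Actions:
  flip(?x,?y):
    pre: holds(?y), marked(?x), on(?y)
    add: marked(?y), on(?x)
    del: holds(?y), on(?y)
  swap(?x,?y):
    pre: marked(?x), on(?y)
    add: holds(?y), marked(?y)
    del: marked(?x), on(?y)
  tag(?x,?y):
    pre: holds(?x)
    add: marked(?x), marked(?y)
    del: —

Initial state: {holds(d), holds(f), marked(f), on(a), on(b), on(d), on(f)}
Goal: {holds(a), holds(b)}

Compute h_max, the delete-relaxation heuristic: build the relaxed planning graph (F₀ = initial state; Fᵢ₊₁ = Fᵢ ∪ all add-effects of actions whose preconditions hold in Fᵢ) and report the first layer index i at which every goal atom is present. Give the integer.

F0 = init (7 atoms)
F1 = F0 ∪ {holds(a), holds(b), marked(a), marked(b), marked(c), marked(d)}  (13 atoms)
goal ⊆ F1  ⇒  h_max = 1

1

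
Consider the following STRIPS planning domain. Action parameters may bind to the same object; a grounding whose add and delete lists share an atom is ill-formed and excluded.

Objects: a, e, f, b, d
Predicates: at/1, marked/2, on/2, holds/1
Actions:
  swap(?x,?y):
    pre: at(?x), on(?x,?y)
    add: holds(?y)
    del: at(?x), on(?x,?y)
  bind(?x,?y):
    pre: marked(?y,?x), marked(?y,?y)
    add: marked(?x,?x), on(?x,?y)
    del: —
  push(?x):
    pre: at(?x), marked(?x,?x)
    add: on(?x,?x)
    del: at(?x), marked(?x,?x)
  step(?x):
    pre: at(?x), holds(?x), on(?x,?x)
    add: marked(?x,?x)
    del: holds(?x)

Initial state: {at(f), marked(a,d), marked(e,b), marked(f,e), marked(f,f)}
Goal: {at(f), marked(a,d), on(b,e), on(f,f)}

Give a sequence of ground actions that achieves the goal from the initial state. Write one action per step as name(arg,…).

bind(e,f); bind(f,f); bind(b,e)

1. bind(e,f)  →  {at(f), marked(a,d), marked(e,b), marked(e,e), marked(f,e), marked(f,f), on(e,f)}
2. bind(f,f)  →  {at(f), marked(a,d), marked(e,b), marked(e,e), marked(f,e), marked(f,f), on(e,f), on(f,f)}
3. bind(b,e)  →  {at(f), marked(a,d), marked(b,b), marked(e,b), marked(e,e), marked(f,e), marked(f,f), on(b,e), on(e,f), on(f,f)}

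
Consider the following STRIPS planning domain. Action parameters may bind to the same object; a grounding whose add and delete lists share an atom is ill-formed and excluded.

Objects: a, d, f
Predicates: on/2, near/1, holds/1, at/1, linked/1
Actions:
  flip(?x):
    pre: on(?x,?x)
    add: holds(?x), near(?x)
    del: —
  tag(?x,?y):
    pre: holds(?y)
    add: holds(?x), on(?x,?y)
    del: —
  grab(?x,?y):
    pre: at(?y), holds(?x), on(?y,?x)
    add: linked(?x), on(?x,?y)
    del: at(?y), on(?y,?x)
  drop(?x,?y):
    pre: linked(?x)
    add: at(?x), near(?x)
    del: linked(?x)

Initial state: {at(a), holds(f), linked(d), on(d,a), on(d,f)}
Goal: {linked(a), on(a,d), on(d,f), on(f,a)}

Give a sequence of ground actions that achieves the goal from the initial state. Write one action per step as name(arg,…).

1. tag(a,f)  →  {at(a), holds(a), holds(f), linked(d), on(a,f), on(d,a), on(d,f)}
2. tag(f,a)  →  {at(a), holds(a), holds(f), linked(d), on(a,f), on(d,a), on(d,f), on(f,a)}
3. drop(d,a)  →  {at(a), at(d), holds(a), holds(f), near(d), on(a,f), on(d,a), on(d,f), on(f,a)}
4. grab(a,d)  →  {at(a), holds(a), holds(f), linked(a), near(d), on(a,d), on(a,f), on(d,f), on(f,a)}

tag(a,f); tag(f,a); drop(d,a); grab(a,d)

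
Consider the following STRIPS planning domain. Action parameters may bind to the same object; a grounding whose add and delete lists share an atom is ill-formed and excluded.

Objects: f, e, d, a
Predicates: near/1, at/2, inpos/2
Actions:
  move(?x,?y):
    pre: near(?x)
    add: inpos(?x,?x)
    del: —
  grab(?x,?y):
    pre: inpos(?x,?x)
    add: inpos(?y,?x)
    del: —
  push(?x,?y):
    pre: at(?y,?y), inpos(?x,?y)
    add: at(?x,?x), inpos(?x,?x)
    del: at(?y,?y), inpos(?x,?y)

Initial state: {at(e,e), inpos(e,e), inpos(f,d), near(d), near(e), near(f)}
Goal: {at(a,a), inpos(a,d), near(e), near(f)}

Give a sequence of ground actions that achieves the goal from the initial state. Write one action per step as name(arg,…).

1. move(d,f)  →  {at(e,e), inpos(d,d), inpos(e,e), inpos(f,d), near(d), near(e), near(f)}
2. grab(e,a)  →  {at(e,e), inpos(a,e), inpos(d,d), inpos(e,e), inpos(f,d), near(d), near(e), near(f)}
3. grab(d,a)  →  {at(e,e), inpos(a,d), inpos(a,e), inpos(d,d), inpos(e,e), inpos(f,d), near(d), near(e), near(f)}
4. push(a,e)  →  {at(a,a), inpos(a,a), inpos(a,d), inpos(d,d), inpos(e,e), inpos(f,d), near(d), near(e), near(f)}

move(d,f); grab(e,a); grab(d,a); push(a,e)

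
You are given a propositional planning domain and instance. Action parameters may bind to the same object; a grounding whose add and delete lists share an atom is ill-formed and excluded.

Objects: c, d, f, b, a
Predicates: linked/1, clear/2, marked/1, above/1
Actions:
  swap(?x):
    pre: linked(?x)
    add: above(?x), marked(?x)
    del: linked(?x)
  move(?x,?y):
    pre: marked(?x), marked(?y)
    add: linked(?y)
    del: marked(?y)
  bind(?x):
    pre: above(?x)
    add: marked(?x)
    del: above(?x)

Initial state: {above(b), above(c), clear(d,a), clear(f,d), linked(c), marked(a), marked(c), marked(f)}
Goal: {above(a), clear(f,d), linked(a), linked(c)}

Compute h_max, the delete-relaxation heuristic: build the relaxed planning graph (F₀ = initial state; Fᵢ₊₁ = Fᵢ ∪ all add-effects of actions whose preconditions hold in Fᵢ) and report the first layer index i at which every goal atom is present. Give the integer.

F0 = init (8 atoms)
F1 = F0 ∪ {linked(a), linked(f), marked(b)}  (11 atoms)
F2 = F1 ∪ {above(a), above(f), linked(b)}  (14 atoms)
goal ⊆ F2  ⇒  h_max = 2

2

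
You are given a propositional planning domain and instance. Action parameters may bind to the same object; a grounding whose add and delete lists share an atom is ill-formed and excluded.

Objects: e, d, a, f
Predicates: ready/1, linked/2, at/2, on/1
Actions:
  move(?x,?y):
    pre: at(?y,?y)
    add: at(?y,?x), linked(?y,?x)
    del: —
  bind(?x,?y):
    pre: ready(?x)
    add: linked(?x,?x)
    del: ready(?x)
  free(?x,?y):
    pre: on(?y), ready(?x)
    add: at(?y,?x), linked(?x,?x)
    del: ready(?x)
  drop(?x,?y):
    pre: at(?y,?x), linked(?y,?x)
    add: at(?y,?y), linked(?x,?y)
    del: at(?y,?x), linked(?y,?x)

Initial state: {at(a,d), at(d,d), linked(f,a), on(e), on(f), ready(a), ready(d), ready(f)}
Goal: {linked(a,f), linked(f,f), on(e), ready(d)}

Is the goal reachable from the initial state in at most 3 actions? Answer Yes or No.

Yes

1. bind(f,e)  →  {at(a,d), at(d,d), linked(f,a), linked(f,f), on(e), on(f), ready(a), ready(d)}
2. free(a,f)  →  {at(a,d), at(d,d), at(f,a), linked(a,a), linked(f,a), linked(f,f), on(e), on(f), ready(d)}
3. drop(a,f)  →  {at(a,d), at(d,d), at(f,f), linked(a,a), linked(a,f), linked(f,f), on(e), on(f), ready(d)}
optimal plan length = 3; 3 ≤ 3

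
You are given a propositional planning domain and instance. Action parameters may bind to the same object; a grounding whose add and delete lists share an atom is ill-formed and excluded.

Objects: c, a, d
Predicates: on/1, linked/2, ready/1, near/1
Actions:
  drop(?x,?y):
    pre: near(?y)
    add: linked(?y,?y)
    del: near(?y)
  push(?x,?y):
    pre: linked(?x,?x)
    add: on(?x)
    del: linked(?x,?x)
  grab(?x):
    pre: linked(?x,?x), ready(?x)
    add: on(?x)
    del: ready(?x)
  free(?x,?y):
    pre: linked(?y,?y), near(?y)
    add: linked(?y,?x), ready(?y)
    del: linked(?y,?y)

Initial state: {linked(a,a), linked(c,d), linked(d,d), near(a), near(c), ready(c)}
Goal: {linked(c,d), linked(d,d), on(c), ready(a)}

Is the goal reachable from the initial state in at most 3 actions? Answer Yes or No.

Yes

1. drop(c,c)  →  {linked(a,a), linked(c,c), linked(c,d), linked(d,d), near(a), ready(c)}
2. push(c,c)  →  {linked(a,a), linked(c,d), linked(d,d), near(a), on(c), ready(c)}
3. free(c,a)  →  {linked(a,c), linked(c,d), linked(d,d), near(a), on(c), ready(a), ready(c)}
optimal plan length = 3; 3 ≤ 3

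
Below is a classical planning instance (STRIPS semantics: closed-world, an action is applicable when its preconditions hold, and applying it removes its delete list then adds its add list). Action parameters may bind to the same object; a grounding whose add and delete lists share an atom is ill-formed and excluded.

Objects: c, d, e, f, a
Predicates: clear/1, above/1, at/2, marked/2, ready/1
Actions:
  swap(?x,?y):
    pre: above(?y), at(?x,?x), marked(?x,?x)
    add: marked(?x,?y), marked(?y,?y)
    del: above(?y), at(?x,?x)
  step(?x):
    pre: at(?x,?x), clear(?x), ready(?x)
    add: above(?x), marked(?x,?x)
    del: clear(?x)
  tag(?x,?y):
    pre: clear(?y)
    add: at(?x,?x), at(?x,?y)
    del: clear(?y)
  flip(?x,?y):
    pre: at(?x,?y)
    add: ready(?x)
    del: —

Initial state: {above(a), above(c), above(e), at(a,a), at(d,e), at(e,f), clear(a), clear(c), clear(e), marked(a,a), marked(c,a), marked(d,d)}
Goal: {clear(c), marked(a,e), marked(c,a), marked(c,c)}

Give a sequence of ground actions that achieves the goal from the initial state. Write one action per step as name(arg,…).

swap(a,c); tag(a,e); swap(a,e)

1. swap(a,c)  →  {above(a), above(e), at(d,e), at(e,f), clear(a), clear(c), clear(e), marked(a,a), marked(a,c), marked(c,a), marked(c,c), marked(d,d)}
2. tag(a,e)  →  {above(a), above(e), at(a,a), at(a,e), at(d,e), at(e,f), clear(a), clear(c), marked(a,a), marked(a,c), marked(c,a), marked(c,c), marked(d,d)}
3. swap(a,e)  →  {above(a), at(a,e), at(d,e), at(e,f), clear(a), clear(c), marked(a,a), marked(a,c), marked(a,e), marked(c,a), marked(c,c), marked(d,d), marked(e,e)}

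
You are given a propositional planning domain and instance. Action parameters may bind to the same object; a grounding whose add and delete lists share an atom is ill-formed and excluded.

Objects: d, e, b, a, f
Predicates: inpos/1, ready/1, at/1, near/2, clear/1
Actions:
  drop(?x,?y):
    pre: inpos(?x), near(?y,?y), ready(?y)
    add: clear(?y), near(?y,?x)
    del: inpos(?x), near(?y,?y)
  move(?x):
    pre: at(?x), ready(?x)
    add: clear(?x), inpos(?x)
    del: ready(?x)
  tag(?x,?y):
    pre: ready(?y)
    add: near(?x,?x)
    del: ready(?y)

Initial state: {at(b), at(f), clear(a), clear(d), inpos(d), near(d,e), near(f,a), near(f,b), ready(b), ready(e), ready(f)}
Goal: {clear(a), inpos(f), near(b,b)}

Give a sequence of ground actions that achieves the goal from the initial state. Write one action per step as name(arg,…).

1. move(f)  →  {at(b), at(f), clear(a), clear(d), clear(f), inpos(d), inpos(f), near(d,e), near(f,a), near(f,b), ready(b), ready(e)}
2. tag(b,e)  →  {at(b), at(f), clear(a), clear(d), clear(f), inpos(d), inpos(f), near(b,b), near(d,e), near(f,a), near(f,b), ready(b)}

move(f); tag(b,e)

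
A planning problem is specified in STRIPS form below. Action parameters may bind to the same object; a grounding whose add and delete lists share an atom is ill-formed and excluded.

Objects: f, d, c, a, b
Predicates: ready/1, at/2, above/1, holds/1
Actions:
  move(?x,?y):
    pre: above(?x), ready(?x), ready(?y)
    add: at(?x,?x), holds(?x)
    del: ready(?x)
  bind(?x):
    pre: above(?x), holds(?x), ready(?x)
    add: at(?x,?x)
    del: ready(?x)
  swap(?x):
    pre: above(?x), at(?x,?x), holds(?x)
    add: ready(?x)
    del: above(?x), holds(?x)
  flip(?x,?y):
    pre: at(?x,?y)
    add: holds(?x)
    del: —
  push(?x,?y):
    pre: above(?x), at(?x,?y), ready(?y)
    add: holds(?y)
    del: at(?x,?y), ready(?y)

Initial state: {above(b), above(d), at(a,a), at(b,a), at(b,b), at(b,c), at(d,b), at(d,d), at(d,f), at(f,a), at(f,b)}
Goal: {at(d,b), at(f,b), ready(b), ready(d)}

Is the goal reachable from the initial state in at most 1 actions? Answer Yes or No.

1. flip(d,f)  →  {above(b), above(d), at(a,a), at(b,a), at(b,b), at(b,c), at(d,b), at(d,d), at(d,f), at(f,a), at(f,b), holds(d)}
2. swap(d)  →  {above(b), at(a,a), at(b,a), at(b,b), at(b,c), at(d,b), at(d,d), at(d,f), at(f,a), at(f,b), ready(d)}
3. flip(b,c)  →  {above(b), at(a,a), at(b,a), at(b,b), at(b,c), at(d,b), at(d,d), at(d,f), at(f,a), at(f,b), holds(b), ready(d)}
4. swap(b)  →  {at(a,a), at(b,a), at(b,b), at(b,c), at(d,b), at(d,d), at(d,f), at(f,a), at(f,b), ready(b), ready(d)}
optimal plan length = 4; 4 > 1

No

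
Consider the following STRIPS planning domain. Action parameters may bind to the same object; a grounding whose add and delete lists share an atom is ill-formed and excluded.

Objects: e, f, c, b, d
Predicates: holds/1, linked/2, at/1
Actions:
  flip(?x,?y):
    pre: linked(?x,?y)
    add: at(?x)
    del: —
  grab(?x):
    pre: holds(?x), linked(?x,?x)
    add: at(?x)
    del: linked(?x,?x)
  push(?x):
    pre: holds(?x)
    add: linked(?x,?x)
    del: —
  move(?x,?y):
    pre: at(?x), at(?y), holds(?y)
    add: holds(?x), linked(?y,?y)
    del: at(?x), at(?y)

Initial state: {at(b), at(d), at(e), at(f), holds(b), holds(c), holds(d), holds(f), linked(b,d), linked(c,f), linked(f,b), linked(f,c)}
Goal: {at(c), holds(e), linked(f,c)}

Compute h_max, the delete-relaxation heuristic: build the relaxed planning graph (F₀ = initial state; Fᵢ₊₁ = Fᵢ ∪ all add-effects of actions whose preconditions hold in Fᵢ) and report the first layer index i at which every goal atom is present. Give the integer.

F0 = init (12 atoms)
F1 = F0 ∪ {at(c), holds(e), linked(b,b), linked(c,c), linked(d,d), linked(f,f)}  (18 atoms)
goal ⊆ F1  ⇒  h_max = 1

1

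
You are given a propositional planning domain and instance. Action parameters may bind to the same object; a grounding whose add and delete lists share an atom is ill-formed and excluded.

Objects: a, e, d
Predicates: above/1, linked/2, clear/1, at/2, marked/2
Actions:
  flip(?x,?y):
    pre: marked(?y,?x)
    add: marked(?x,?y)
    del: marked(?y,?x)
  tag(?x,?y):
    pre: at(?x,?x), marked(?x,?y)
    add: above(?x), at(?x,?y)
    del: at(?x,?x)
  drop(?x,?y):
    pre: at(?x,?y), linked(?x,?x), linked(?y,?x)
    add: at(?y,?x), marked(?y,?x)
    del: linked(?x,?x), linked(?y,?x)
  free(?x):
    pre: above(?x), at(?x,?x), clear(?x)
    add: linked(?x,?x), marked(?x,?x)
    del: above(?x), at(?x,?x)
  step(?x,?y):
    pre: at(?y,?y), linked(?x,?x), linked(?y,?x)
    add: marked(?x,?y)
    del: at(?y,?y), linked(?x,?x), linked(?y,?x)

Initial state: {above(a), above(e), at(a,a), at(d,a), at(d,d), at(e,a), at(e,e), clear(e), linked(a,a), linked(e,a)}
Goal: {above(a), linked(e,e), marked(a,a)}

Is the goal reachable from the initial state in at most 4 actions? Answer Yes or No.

Yes

1. drop(a,a)  →  {above(a), above(e), at(a,a), at(d,a), at(d,d), at(e,a), at(e,e), clear(e), linked(e,a), marked(a,a)}
2. free(e)  →  {above(a), at(a,a), at(d,a), at(d,d), at(e,a), clear(e), linked(e,a), linked(e,e), marked(a,a), marked(e,e)}
optimal plan length = 2; 2 ≤ 4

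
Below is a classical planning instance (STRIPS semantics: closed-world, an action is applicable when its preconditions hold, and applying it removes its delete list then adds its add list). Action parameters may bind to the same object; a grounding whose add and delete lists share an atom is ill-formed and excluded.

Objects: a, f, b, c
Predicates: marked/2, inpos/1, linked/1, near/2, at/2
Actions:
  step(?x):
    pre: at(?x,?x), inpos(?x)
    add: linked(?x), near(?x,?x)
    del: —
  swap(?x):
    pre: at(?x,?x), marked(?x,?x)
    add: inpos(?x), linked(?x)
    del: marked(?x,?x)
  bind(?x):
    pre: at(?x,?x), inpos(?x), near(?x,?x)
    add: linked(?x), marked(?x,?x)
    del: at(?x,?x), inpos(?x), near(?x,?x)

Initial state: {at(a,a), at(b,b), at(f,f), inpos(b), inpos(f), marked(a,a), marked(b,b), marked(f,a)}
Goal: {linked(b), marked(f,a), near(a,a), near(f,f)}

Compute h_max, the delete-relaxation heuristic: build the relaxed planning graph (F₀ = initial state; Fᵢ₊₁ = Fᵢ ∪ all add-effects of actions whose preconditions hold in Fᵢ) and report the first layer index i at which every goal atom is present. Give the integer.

F0 = init (8 atoms)
F1 = F0 ∪ {inpos(a), linked(a), linked(b), linked(f), near(b,b), near(f,f)}  (14 atoms)
F2 = F1 ∪ {marked(f,f), near(a,a)}  (16 atoms)
goal ⊆ F2  ⇒  h_max = 2

2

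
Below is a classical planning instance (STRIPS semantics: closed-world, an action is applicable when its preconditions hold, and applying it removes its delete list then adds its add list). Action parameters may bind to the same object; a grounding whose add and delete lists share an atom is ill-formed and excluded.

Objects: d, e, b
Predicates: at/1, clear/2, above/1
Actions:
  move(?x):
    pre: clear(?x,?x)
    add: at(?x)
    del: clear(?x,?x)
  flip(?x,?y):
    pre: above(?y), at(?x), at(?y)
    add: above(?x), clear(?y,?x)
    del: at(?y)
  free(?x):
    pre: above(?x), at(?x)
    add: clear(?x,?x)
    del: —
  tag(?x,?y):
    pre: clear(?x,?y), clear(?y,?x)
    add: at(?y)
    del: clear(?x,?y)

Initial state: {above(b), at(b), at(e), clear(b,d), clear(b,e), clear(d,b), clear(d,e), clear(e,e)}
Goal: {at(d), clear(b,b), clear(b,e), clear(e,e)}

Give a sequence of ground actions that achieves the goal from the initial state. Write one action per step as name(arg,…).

flip(b,b); tag(b,d)

1. flip(b,b)  →  {above(b), at(e), clear(b,b), clear(b,d), clear(b,e), clear(d,b), clear(d,e), clear(e,e)}
2. tag(b,d)  →  {above(b), at(d), at(e), clear(b,b), clear(b,e), clear(d,b), clear(d,e), clear(e,e)}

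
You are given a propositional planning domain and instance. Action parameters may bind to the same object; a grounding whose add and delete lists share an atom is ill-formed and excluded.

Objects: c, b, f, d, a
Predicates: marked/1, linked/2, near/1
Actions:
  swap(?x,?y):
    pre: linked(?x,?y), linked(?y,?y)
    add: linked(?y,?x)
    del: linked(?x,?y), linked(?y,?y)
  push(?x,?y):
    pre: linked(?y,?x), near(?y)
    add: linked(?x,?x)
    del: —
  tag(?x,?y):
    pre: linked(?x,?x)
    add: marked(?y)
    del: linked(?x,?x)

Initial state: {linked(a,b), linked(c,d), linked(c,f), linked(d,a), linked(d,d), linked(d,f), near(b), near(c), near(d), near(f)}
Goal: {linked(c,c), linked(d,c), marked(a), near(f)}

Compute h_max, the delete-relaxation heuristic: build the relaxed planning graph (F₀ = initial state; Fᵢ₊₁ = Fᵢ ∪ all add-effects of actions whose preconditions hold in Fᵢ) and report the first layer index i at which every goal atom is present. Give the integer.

F0 = init (10 atoms)
F1 = F0 ∪ {linked(a,a), linked(d,c), linked(f,f), marked(a), marked(b), marked(c), marked(d), marked(f)}  (18 atoms)
F2 = F1 ∪ {linked(a,d), linked(c,c), linked(f,c), linked(f,d)}  (22 atoms)
goal ⊆ F2  ⇒  h_max = 2

2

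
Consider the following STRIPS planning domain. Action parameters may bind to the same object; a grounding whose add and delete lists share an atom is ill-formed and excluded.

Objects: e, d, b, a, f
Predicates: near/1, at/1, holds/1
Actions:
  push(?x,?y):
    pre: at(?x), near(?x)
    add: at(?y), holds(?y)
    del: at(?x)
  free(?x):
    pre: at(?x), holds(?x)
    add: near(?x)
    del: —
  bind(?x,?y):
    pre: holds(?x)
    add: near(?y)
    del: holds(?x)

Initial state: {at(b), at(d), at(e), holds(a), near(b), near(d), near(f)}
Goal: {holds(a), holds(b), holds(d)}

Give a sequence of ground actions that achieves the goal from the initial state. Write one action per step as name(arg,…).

push(d,b); push(b,d)

1. push(d,b)  →  {at(b), at(e), holds(a), holds(b), near(b), near(d), near(f)}
2. push(b,d)  →  {at(d), at(e), holds(a), holds(b), holds(d), near(b), near(d), near(f)}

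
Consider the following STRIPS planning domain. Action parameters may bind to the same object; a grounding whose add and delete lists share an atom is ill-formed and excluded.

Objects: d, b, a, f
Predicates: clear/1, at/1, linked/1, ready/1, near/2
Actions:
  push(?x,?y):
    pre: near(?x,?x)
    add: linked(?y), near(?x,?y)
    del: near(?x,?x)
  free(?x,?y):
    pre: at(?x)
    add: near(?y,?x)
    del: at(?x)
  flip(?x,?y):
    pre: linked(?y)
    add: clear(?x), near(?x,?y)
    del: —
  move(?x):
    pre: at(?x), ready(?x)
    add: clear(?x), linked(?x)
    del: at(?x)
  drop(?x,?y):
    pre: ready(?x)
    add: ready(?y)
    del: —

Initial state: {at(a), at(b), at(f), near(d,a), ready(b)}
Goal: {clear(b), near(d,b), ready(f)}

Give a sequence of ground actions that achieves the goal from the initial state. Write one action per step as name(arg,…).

1. move(b)  →  {at(a), at(f), clear(b), linked(b), near(d,a), ready(b)}
2. flip(d,b)  →  {at(a), at(f), clear(b), clear(d), linked(b), near(d,a), near(d,b), ready(b)}
3. drop(b,f)  →  {at(a), at(f), clear(b), clear(d), linked(b), near(d,a), near(d,b), ready(b), ready(f)}

move(b); flip(d,b); drop(b,f)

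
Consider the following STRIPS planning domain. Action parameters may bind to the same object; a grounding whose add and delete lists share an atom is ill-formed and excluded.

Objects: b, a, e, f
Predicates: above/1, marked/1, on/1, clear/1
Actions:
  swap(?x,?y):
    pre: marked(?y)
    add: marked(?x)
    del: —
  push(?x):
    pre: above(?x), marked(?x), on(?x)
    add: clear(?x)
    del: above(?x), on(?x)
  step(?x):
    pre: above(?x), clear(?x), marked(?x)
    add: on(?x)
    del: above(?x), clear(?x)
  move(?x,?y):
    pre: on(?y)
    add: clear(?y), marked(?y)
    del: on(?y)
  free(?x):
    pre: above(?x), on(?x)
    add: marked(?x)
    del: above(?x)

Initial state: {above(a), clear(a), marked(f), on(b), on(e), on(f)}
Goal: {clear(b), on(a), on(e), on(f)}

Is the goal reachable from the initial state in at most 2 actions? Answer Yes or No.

No

1. swap(a,f)  →  {above(a), clear(a), marked(a), marked(f), on(b), on(e), on(f)}
2. step(a)  →  {marked(a), marked(f), on(a), on(b), on(e), on(f)}
3. move(b,b)  →  {clear(b), marked(a), marked(b), marked(f), on(a), on(e), on(f)}
optimal plan length = 3; 3 > 2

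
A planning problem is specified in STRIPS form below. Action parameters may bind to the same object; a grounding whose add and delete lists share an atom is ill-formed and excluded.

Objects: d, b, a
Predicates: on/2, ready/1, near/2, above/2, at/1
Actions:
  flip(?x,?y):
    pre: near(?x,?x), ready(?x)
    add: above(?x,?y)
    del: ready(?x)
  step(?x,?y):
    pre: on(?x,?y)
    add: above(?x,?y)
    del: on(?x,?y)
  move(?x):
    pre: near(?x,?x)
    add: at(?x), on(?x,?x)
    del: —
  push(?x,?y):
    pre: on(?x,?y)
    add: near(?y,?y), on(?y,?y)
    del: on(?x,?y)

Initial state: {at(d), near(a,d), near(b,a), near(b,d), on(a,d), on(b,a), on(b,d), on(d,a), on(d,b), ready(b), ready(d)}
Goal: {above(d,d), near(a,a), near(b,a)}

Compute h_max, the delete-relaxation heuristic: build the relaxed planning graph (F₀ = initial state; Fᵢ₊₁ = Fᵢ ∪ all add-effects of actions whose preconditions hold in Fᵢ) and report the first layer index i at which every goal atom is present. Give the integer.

F0 = init (11 atoms)
F1 = F0 ∪ {above(a,d), above(b,a), above(b,d), above(d,a), above(d,b), near(a,a), near(b,b), near(d,d), on(a,a), on(b,b), on(d,d)}  (22 atoms)
F2 = F1 ∪ {above(a,a), above(b,b), above(d,d), at(a), at(b)}  (27 atoms)
goal ⊆ F2  ⇒  h_max = 2

2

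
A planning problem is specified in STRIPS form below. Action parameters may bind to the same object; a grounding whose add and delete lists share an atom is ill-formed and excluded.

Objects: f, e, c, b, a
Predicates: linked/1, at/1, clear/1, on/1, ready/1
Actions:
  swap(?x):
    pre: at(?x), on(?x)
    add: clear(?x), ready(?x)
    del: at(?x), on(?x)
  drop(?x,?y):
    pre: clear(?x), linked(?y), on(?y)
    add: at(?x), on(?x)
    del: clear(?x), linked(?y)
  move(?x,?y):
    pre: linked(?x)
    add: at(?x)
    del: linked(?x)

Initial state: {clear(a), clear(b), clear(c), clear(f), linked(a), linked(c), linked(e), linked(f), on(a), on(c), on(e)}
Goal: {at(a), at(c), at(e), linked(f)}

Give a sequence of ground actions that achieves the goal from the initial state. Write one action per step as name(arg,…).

1. drop(c,c)  →  {at(c), clear(a), clear(b), clear(f), linked(a), linked(e), linked(f), on(a), on(c), on(e)}
2. drop(a,a)  →  {at(a), at(c), clear(b), clear(f), linked(e), linked(f), on(a), on(c), on(e)}
3. move(e,f)  →  {at(a), at(c), at(e), clear(b), clear(f), linked(f), on(a), on(c), on(e)}

drop(c,c); drop(a,a); move(e,f)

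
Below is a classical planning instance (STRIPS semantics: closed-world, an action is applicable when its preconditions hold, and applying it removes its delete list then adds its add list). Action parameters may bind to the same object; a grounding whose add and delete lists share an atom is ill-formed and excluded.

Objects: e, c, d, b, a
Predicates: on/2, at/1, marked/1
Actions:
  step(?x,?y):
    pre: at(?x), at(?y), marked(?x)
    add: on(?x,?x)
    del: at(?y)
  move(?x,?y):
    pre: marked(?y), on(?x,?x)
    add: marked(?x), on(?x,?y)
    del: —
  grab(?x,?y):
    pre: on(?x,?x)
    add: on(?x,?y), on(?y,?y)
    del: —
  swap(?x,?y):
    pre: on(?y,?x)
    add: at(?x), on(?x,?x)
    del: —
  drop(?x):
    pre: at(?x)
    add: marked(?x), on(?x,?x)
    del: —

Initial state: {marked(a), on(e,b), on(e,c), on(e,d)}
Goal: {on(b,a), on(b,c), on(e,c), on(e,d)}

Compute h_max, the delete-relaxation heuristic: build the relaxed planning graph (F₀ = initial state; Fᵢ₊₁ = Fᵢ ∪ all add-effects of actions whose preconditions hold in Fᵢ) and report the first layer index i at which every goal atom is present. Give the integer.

2

F0 = init (4 atoms)
F1 = F0 ∪ {at(b), at(c), at(d), on(b,b), on(c,c), on(d,d)}  (10 atoms)
F2 = F1 ∪ {marked(b), marked(c), marked(d), on(a,a), on(b,a), on(b,c), on(b,d), on(b,e), on(c,a), on(c,b), on(c,d), on(c,e), on(d,a), on(d,b), on(d,c), on(d,e), on(e,e)}  (27 atoms)
goal ⊆ F2  ⇒  h_max = 2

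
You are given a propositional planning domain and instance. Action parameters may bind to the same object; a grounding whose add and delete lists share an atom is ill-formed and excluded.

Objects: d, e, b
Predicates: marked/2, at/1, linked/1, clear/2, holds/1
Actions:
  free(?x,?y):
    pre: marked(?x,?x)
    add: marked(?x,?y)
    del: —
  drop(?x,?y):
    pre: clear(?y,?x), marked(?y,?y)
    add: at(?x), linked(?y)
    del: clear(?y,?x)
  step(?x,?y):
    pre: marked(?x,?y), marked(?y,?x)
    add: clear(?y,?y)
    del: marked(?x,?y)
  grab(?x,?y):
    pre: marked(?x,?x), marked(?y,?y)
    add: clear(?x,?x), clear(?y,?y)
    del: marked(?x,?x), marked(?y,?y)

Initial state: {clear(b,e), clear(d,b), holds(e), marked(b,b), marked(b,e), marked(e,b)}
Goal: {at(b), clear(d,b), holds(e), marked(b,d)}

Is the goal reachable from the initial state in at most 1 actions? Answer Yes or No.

1. free(b,d)  →  {clear(b,e), clear(d,b), holds(e), marked(b,b), marked(b,d), marked(b,e), marked(e,b)}
2. step(e,b)  →  {clear(b,b), clear(b,e), clear(d,b), holds(e), marked(b,b), marked(b,d), marked(b,e)}
3. drop(b,b)  →  {at(b), clear(b,e), clear(d,b), holds(e), linked(b), marked(b,b), marked(b,d), marked(b,e)}
optimal plan length = 3; 3 > 1

No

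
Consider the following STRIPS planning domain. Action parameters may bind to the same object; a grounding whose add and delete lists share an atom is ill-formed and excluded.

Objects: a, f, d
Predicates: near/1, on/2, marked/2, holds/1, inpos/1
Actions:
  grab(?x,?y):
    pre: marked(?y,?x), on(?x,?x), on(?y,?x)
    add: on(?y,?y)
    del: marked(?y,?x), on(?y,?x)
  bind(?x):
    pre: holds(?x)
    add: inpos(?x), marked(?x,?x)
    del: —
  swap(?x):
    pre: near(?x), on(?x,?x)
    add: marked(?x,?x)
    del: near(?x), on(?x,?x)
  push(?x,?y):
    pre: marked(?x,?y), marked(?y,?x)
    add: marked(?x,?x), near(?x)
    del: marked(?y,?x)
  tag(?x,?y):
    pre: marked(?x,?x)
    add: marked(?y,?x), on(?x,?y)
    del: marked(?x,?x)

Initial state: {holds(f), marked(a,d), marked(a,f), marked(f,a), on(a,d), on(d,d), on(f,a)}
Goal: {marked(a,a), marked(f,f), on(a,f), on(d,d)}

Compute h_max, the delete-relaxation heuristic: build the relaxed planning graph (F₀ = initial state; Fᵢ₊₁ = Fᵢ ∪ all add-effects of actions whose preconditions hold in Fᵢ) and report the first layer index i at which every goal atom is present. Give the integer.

F0 = init (7 atoms)
F1 = F0 ∪ {inpos(f), marked(a,a), marked(f,f), near(a), near(f), on(a,a)}  (13 atoms)
F2 = F1 ∪ {marked(d,a), marked(d,f), on(a,f), on(f,d), on(f,f)}  (18 atoms)
goal ⊆ F2  ⇒  h_max = 2

2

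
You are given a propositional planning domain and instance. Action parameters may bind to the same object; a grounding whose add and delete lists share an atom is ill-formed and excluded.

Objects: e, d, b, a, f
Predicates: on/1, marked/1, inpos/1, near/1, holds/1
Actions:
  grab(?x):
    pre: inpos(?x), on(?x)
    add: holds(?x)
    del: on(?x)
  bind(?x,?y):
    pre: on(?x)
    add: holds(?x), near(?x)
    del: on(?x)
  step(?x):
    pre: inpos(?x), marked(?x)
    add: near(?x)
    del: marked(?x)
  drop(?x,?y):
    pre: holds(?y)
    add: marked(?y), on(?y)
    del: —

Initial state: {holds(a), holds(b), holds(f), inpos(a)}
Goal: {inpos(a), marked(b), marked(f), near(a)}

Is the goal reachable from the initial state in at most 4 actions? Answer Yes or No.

1. drop(e,b)  →  {holds(a), holds(b), holds(f), inpos(a), marked(b), on(b)}
2. drop(e,a)  →  {holds(a), holds(b), holds(f), inpos(a), marked(a), marked(b), on(a), on(b)}
3. bind(a,e)  →  {holds(a), holds(b), holds(f), inpos(a), marked(a), marked(b), near(a), on(b)}
4. drop(e,f)  →  {holds(a), holds(b), holds(f), inpos(a), marked(a), marked(b), marked(f), near(a), on(b), on(f)}
optimal plan length = 4; 4 ≤ 4

Yes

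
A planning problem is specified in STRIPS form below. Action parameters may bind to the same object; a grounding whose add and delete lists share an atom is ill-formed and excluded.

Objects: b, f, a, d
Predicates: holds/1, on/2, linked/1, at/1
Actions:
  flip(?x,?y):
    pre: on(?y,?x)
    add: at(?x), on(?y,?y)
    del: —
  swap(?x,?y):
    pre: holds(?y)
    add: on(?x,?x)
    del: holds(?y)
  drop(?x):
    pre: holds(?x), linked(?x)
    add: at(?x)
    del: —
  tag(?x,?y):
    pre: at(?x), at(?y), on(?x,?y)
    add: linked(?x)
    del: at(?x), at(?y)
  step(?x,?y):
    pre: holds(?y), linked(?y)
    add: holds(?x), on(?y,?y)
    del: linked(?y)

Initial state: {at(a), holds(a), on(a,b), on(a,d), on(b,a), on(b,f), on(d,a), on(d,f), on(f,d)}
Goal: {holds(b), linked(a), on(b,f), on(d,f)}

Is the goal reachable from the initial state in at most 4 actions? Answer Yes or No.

1. flip(b,a)  →  {at(a), at(b), holds(a), on(a,a), on(a,b), on(a,d), on(b,a), on(b,f), on(d,a), on(d,f), on(f,d)}
2. tag(a,b)  →  {holds(a), linked(a), on(a,a), on(a,b), on(a,d), on(b,a), on(b,f), on(d,a), on(d,f), on(f,d)}
3. flip(a,b)  →  {at(a), holds(a), linked(a), on(a,a), on(a,b), on(a,d), on(b,a), on(b,b), on(b,f), on(d,a), on(d,f), on(f,d)}
4. step(b,a)  →  {at(a), holds(a), holds(b), on(a,a), on(a,b), on(a,d), on(b,a), on(b,b), on(b,f), on(d,a), on(d,f), on(f,d)}
5. tag(a,a)  →  {holds(a), holds(b), linked(a), on(a,a), on(a,b), on(a,d), on(b,a), on(b,b), on(b,f), on(d,a), on(d,f), on(f,d)}
optimal plan length = 5; 5 > 4

No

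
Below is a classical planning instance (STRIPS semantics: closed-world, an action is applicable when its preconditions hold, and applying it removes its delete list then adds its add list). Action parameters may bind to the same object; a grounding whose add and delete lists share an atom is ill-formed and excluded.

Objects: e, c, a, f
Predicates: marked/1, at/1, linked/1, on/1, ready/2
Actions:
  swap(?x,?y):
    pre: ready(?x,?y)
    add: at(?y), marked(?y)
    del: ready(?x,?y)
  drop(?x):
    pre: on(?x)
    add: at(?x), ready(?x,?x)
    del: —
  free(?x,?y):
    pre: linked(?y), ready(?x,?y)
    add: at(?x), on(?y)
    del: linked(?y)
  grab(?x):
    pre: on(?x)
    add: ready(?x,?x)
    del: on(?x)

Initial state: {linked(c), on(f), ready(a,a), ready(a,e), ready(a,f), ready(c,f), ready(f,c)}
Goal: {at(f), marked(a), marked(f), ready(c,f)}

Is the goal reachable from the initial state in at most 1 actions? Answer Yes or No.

No

1. swap(a,a)  →  {at(a), linked(c), marked(a), on(f), ready(a,e), ready(a,f), ready(c,f), ready(f,c)}
2. swap(a,f)  →  {at(a), at(f), linked(c), marked(a), marked(f), on(f), ready(a,e), ready(c,f), ready(f,c)}
optimal plan length = 2; 2 > 1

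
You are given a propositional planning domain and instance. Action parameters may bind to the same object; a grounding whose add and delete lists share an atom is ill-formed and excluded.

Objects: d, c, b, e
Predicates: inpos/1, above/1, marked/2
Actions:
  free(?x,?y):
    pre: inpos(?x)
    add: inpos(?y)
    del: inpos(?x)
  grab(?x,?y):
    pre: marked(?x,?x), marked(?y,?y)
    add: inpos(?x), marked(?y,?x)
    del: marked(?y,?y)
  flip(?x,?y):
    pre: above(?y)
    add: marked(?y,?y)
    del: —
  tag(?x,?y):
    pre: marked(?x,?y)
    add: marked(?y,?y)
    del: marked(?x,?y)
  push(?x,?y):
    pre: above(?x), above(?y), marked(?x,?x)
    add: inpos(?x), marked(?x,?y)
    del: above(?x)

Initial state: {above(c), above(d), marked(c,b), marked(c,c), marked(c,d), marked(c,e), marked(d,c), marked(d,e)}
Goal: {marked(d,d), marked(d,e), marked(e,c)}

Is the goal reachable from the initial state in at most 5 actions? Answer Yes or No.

Yes

1. flip(d,d)  →  {above(c), above(d), marked(c,b), marked(c,c), marked(c,d), marked(c,e), marked(d,c), marked(d,d), marked(d,e)}
2. tag(c,e)  →  {above(c), above(d), marked(c,b), marked(c,c), marked(c,d), marked(d,c), marked(d,d), marked(d,e), marked(e,e)}
3. grab(c,e)  →  {above(c), above(d), inpos(c), marked(c,b), marked(c,c), marked(c,d), marked(d,c), marked(d,d), marked(d,e), marked(e,c)}
optimal plan length = 3; 3 ≤ 5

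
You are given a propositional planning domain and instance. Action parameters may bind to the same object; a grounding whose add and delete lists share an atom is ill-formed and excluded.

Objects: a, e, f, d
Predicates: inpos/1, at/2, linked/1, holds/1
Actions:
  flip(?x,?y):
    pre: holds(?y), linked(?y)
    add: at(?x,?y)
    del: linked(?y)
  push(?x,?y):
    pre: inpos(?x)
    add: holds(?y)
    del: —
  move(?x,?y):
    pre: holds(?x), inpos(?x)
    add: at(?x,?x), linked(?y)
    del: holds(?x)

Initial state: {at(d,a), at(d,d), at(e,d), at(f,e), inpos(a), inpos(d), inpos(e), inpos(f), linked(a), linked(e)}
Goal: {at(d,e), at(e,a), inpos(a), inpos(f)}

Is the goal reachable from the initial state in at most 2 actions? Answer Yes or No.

No

1. push(a,a)  →  {at(d,a), at(d,d), at(e,d), at(f,e), holds(a), inpos(a), inpos(d), inpos(e), inpos(f), linked(a), linked(e)}
2. flip(e,a)  →  {at(d,a), at(d,d), at(e,a), at(e,d), at(f,e), holds(a), inpos(a), inpos(d), inpos(e), inpos(f), linked(e)}
3. push(a,e)  →  {at(d,a), at(d,d), at(e,a), at(e,d), at(f,e), holds(a), holds(e), inpos(a), inpos(d), inpos(e), inpos(f), linked(e)}
4. flip(d,e)  →  {at(d,a), at(d,d), at(d,e), at(e,a), at(e,d), at(f,e), holds(a), holds(e), inpos(a), inpos(d), inpos(e), inpos(f)}
optimal plan length = 4; 4 > 2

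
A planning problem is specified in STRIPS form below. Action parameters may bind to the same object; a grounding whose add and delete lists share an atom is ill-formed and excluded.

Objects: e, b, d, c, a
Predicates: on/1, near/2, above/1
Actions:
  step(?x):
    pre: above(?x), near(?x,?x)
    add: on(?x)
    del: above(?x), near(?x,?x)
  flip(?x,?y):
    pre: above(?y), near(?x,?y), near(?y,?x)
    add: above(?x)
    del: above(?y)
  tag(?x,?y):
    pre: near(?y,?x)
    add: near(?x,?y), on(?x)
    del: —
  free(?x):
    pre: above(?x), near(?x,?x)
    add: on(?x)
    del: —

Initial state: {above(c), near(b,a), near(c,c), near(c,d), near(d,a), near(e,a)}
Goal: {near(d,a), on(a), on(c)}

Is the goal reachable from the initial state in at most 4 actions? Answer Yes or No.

1. step(c)  →  {near(b,a), near(c,d), near(d,a), near(e,a), on(c)}
2. tag(a,e)  →  {near(a,e), near(b,a), near(c,d), near(d,a), near(e,a), on(a), on(c)}
optimal plan length = 2; 2 ≤ 4

Yes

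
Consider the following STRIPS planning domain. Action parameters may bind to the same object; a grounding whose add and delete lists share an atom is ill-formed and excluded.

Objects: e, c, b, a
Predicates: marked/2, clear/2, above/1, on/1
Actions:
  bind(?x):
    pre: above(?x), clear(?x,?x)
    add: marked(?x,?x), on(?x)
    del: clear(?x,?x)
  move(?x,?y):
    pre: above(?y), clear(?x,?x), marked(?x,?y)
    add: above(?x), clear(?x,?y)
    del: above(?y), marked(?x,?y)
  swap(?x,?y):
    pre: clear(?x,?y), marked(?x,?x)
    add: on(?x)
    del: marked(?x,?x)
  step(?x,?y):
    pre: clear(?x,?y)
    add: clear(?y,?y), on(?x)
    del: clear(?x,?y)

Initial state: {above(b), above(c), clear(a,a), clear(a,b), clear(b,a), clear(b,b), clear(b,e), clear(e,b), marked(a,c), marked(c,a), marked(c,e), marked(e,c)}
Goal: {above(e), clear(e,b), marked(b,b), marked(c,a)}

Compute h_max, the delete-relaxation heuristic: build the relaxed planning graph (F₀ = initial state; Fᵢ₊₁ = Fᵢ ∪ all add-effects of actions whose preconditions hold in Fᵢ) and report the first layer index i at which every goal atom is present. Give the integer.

F0 = init (12 atoms)
F1 = F0 ∪ {above(a), clear(a,c), clear(e,e), marked(b,b), on(a), on(b), on(e)}  (19 atoms)
F2 = F1 ∪ {above(e), clear(c,c), clear(e,c), marked(a,a)}  (23 atoms)
goal ⊆ F2  ⇒  h_max = 2

2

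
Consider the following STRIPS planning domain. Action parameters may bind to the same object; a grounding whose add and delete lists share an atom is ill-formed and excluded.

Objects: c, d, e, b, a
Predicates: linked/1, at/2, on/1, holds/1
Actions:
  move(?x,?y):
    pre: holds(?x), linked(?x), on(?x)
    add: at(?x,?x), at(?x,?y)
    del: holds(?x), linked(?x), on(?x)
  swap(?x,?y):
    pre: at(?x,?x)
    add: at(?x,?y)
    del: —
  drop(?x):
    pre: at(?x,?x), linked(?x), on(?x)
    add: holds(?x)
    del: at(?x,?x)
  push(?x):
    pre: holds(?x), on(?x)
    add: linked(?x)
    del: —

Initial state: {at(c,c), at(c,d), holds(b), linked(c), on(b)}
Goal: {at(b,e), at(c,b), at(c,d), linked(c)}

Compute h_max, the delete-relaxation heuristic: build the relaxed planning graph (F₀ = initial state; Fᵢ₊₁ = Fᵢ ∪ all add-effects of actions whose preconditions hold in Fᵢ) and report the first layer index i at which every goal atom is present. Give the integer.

F0 = init (5 atoms)
F1 = F0 ∪ {at(c,a), at(c,b), at(c,e), linked(b)}  (9 atoms)
F2 = F1 ∪ {at(b,a), at(b,b), at(b,c), at(b,d), at(b,e)}  (14 atoms)
goal ⊆ F2  ⇒  h_max = 2

2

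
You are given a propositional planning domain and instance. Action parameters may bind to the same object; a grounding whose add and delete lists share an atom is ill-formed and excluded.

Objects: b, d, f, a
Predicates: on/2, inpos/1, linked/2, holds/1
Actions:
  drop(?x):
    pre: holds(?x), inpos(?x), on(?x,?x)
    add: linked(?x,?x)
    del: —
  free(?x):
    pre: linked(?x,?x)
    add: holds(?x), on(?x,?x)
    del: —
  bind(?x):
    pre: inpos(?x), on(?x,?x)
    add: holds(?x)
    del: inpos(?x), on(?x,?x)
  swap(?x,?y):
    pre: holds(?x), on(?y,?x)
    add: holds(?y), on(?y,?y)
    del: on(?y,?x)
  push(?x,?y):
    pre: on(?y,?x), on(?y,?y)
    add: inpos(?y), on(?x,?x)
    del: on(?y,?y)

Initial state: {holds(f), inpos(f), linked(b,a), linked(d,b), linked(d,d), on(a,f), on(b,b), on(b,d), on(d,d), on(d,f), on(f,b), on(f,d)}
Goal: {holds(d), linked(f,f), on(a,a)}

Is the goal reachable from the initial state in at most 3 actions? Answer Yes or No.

1. free(d)  →  {holds(d), holds(f), inpos(f), linked(b,a), linked(d,b), linked(d,d), on(a,f), on(b,b), on(b,d), on(d,d), on(d,f), on(f,b), on(f,d)}
2. swap(d,f)  →  {holds(d), holds(f), inpos(f), linked(b,a), linked(d,b), linked(d,d), on(a,f), on(b,b), on(b,d), on(d,d), on(d,f), on(f,b), on(f,f)}
3. drop(f)  →  {holds(d), holds(f), inpos(f), linked(b,a), linked(d,b), linked(d,d), linked(f,f), on(a,f), on(b,b), on(b,d), on(d,d), on(d,f), on(f,b), on(f,f)}
4. swap(f,a)  →  {holds(a), holds(d), holds(f), inpos(f), linked(b,a), linked(d,b), linked(d,d), linked(f,f), on(a,a), on(b,b), on(b,d), on(d,d), on(d,f), on(f,b), on(f,f)}
optimal plan length = 4; 4 > 3

No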